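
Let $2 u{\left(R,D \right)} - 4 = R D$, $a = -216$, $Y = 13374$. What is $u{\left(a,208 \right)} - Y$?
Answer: $-35836$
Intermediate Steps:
$u{\left(R,D \right)} = 2 + \frac{D R}{2}$ ($u{\left(R,D \right)} = 2 + \frac{R D}{2} = 2 + \frac{D R}{2}$)
$u{\left(a,208 \right)} - Y = \left(2 + \frac{1}{2} \cdot 208 \left(-216\right)\right) - 13374 = \left(2 - 22464\right) - 13374 = -22462 - 13374 = -35836$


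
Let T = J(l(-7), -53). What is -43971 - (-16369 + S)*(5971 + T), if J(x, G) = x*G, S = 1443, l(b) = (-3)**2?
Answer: 81959473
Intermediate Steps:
l(b) = 9
J(x, G) = G*x
T = -477 (T = -53*9 = -477)
-43971 - (-16369 + S)*(5971 + T) = -43971 - (-16369 + 1443)*(5971 - 477) = -43971 - (-14926)*5494 = -43971 - 1*(-82003444) = -43971 + 82003444 = 81959473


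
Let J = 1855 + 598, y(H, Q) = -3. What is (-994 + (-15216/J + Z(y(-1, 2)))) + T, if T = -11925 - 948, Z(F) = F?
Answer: -34038326/2453 ≈ -13876.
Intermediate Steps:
J = 2453
T = -12873
(-994 + (-15216/J + Z(y(-1, 2)))) + T = (-994 + (-15216/2453 - 3)) - 12873 = (-994 - 22575/2453) - 12873 = -2460857/2453 - 12873 = -34038326/2453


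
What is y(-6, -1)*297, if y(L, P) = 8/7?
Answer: 2376/7 ≈ 339.43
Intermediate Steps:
y(L, P) = 8/7 (y(L, P) = 8*(⅐) = 8/7)
y(-6, -1)*297 = (8/7)*297 = 2376/7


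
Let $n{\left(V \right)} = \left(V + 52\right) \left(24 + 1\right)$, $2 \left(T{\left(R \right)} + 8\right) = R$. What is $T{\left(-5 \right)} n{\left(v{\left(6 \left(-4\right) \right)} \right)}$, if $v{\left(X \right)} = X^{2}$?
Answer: $-164850$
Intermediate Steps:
$T{\left(R \right)} = -8 + \frac{R}{2}$
$n{\left(V \right)} = 1300 + 25 V$ ($n{\left(V \right)} = \left(52 + V\right) 25 = 1300 + 25 V$)
$T{\left(-5 \right)} n{\left(v{\left(6 \left(-4\right) \right)} \right)} = \left(-8 + \frac{1}{2} \left(-5\right)\right) \left(1300 + 25 \left(6 \left(-4\right)\right)^{2}\right) = \left(-8 - \frac{5}{2}\right) \left(1300 + 25 \left(-24\right)^{2}\right) = - \frac{21 \left(1300 + 25 \cdot 576\right)}{2} = - \frac{21 \left(1300 + 14400\right)}{2} = \left(- \frac{21}{2}\right) 15700 = -164850$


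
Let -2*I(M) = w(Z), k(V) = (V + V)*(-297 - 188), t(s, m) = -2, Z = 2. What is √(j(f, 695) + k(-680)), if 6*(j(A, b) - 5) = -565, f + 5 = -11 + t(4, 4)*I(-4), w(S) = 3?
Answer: √23742390/6 ≈ 812.10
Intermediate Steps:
k(V) = -970*V (k(V) = (2*V)*(-485) = -970*V)
I(M) = -3/2 (I(M) = -½*3 = -3/2)
f = -13 (f = -5 + (-11 - 2*(-3/2)) = -5 + (-11 + 3) = -5 - 8 = -13)
j(A, b) = -535/6 (j(A, b) = 5 + (⅙)*(-565) = 5 - 565/6 = -535/6)
√(j(f, 695) + k(-680)) = √(-535/6 - 970*(-680)) = √(-535/6 + 659600) = √(3957065/6) = √23742390/6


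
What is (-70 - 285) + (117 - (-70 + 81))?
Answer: -249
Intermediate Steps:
(-70 - 285) + (117 - (-70 + 81)) = -355 + (117 - 1*11) = -355 + (117 - 11) = -355 + 106 = -249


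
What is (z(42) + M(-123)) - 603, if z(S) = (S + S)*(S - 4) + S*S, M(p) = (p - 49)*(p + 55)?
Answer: 16049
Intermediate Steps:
M(p) = (-49 + p)*(55 + p)
z(S) = S**2 + 2*S*(-4 + S) (z(S) = (2*S)*(-4 + S) + S**2 = 2*S*(-4 + S) + S**2 = S**2 + 2*S*(-4 + S))
(z(42) + M(-123)) - 603 = (42*(-8 + 3*42) + (-2695 + (-123)**2 + 6*(-123))) - 603 = (42*(-8 + 126) + (-2695 + 15129 - 738)) - 603 = (42*118 + 11696) - 603 = (4956 + 11696) - 603 = 16652 - 603 = 16049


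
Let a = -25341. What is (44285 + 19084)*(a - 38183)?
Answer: -4025452356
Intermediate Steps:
(44285 + 19084)*(a - 38183) = (44285 + 19084)*(-25341 - 38183) = 63369*(-63524) = -4025452356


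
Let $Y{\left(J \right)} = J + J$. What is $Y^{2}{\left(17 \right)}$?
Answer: $1156$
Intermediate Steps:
$Y{\left(J \right)} = 2 J$
$Y^{2}{\left(17 \right)} = \left(2 \cdot 17\right)^{2} = 34^{2} = 1156$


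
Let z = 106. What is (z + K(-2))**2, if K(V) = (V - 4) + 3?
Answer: 10609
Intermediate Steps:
K(V) = -1 + V (K(V) = (-4 + V) + 3 = -1 + V)
(z + K(-2))**2 = (106 + (-1 - 2))**2 = (106 - 3)**2 = 103**2 = 10609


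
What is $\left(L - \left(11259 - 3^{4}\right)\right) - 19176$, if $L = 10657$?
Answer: $-19697$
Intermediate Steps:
$\left(L - \left(11259 - 3^{4}\right)\right) - 19176 = \left(10657 - \left(11259 - 3^{4}\right)\right) - 19176 = \left(10657 + \left(81 - 11259\right)\right) - 19176 = \left(10657 - 11178\right) - 19176 = -521 - 19176 = -19697$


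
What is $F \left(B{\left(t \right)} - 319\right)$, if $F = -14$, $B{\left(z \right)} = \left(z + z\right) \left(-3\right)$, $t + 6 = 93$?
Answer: $11774$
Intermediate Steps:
$t = 87$ ($t = -6 + 93 = 87$)
$B{\left(z \right)} = - 6 z$ ($B{\left(z \right)} = 2 z \left(-3\right) = - 6 z$)
$F \left(B{\left(t \right)} - 319\right) = - 14 \left(\left(-6\right) 87 - 319\right) = - 14 \left(-522 - 319\right) = \left(-14\right) \left(-841\right) = 11774$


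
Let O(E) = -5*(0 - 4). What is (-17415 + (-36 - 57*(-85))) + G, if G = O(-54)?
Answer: -12586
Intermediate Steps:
O(E) = 20 (O(E) = -5*(-4) = 20)
G = 20
(-17415 + (-36 - 57*(-85))) + G = (-17415 + (-36 - 57*(-85))) + 20 = (-17415 + (-36 + 4845)) + 20 = (-17415 + 4809) + 20 = -12606 + 20 = -12586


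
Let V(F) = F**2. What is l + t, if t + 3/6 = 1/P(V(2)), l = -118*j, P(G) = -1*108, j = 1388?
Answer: -17688727/108 ≈ -1.6378e+5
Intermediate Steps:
P(G) = -108
l = -163784 (l = -118*1388 = -163784)
t = -55/108 (t = -1/2 + 1/(-108) = -1/2 - 1/108 = -55/108 ≈ -0.50926)
l + t = -163784 - 55/108 = -17688727/108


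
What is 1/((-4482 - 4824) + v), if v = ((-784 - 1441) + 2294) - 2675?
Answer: -1/11912 ≈ -8.3949e-5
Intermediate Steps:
v = -2606 (v = (-2225 + 2294) - 2675 = 69 - 2675 = -2606)
1/((-4482 - 4824) + v) = 1/((-4482 - 4824) - 2606) = 1/(-9306 - 2606) = 1/(-11912) = -1/11912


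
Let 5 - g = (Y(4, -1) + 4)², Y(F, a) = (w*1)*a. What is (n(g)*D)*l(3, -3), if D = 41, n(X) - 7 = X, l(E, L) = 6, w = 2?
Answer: 1968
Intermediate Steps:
Y(F, a) = 2*a (Y(F, a) = (2*1)*a = 2*a)
g = 1 (g = 5 - (2*(-1) + 4)² = 5 - (-2 + 4)² = 5 - 1*2² = 5 - 1*4 = 5 - 4 = 1)
n(X) = 7 + X
(n(g)*D)*l(3, -3) = ((7 + 1)*41)*6 = (8*41)*6 = 328*6 = 1968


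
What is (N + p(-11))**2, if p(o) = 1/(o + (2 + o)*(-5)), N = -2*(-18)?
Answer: 1500625/1156 ≈ 1298.1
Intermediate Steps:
N = 36
p(o) = 1/(-10 - 4*o) (p(o) = 1/(o + (-10 - 5*o)) = 1/(-10 - 4*o))
(N + p(-11))**2 = (36 - 1/(10 + 4*(-11)))**2 = (36 - 1/(10 - 44))**2 = (36 - 1/(-34))**2 = (36 - 1*(-1/34))**2 = (36 + 1/34)**2 = (1225/34)**2 = 1500625/1156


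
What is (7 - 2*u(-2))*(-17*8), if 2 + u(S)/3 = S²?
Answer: 680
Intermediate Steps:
u(S) = -6 + 3*S²
(7 - 2*u(-2))*(-17*8) = (7 - 2*(-6 + 3*(-2)²))*(-17*8) = (7 - 2*(-6 + 3*4))*(-136) = (7 - 2*(-6 + 12))*(-136) = (7 - 2*6)*(-136) = (7 - 12)*(-136) = -5*(-136) = 680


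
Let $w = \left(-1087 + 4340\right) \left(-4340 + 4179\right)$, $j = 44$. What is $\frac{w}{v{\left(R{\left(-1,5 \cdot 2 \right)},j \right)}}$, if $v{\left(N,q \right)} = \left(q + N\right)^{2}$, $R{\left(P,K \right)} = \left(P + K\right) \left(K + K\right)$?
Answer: $- \frac{74819}{7168} \approx -10.438$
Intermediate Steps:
$R{\left(P,K \right)} = 2 K \left(K + P\right)$ ($R{\left(P,K \right)} = \left(K + P\right) 2 K = 2 K \left(K + P\right)$)
$v{\left(N,q \right)} = \left(N + q\right)^{2}$
$w = -523733$ ($w = 3253 \left(-161\right) = -523733$)
$\frac{w}{v{\left(R{\left(-1,5 \cdot 2 \right)},j \right)}} = - \frac{523733}{\left(2 \cdot 5 \cdot 2 \left(5 \cdot 2 - 1\right) + 44\right)^{2}} = - \frac{523733}{\left(2 \cdot 10 \left(10 - 1\right) + 44\right)^{2}} = - \frac{523733}{\left(2 \cdot 10 \cdot 9 + 44\right)^{2}} = - \frac{523733}{\left(180 + 44\right)^{2}} = - \frac{523733}{224^{2}} = - \frac{523733}{50176} = \left(-523733\right) \frac{1}{50176} = - \frac{74819}{7168}$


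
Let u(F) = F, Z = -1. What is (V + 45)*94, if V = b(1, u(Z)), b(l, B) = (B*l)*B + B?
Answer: 4230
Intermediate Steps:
b(l, B) = B + l*B² (b(l, B) = l*B² + B = B + l*B²)
V = 0 (V = -(1 - 1*1) = -(1 - 1) = -1*0 = 0)
(V + 45)*94 = (0 + 45)*94 = 45*94 = 4230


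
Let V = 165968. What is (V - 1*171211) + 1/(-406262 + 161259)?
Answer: -1284550730/245003 ≈ -5243.0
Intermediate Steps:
(V - 1*171211) + 1/(-406262 + 161259) = (165968 - 1*171211) + 1/(-406262 + 161259) = (165968 - 171211) + 1/(-245003) = -5243 - 1/245003 = -1284550730/245003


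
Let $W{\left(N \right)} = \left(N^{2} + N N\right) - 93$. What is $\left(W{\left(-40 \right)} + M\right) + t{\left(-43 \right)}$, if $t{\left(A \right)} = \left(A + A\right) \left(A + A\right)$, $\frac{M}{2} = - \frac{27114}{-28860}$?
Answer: $\frac{25264234}{2405} \approx 10505.0$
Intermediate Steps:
$W{\left(N \right)} = -93 + 2 N^{2}$ ($W{\left(N \right)} = \left(N^{2} + N^{2}\right) - 93 = 2 N^{2} - 93 = -93 + 2 N^{2}$)
$M = \frac{4519}{2405}$ ($M = 2 \left(- \frac{27114}{-28860}\right) = 2 \left(\left(-27114\right) \left(- \frac{1}{28860}\right)\right) = 2 \cdot \frac{4519}{4810} = \frac{4519}{2405} \approx 1.879$)
$t{\left(A \right)} = 4 A^{2}$ ($t{\left(A \right)} = 2 A 2 A = 4 A^{2}$)
$\left(W{\left(-40 \right)} + M\right) + t{\left(-43 \right)} = \left(\left(-93 + 2 \left(-40\right)^{2}\right) + \frac{4519}{2405}\right) + 4 \left(-43\right)^{2} = \left(\left(-93 + 2 \cdot 1600\right) + \frac{4519}{2405}\right) + 4 \cdot 1849 = \left(\left(-93 + 3200\right) + \frac{4519}{2405}\right) + 7396 = \left(3107 + \frac{4519}{2405}\right) + 7396 = \frac{7476854}{2405} + 7396 = \frac{25264234}{2405}$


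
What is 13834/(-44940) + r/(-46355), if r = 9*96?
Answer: -68010323/208319370 ≈ -0.32647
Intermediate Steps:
r = 864
13834/(-44940) + r/(-46355) = 13834/(-44940) + 864/(-46355) = 13834*(-1/44940) + 864*(-1/46355) = -6917/22470 - 864/46355 = -68010323/208319370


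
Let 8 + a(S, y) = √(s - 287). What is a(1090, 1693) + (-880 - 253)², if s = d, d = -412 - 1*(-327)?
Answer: 1283681 + 2*I*√93 ≈ 1.2837e+6 + 19.287*I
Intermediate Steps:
d = -85 (d = -412 + 327 = -85)
s = -85
a(S, y) = -8 + 2*I*√93 (a(S, y) = -8 + √(-85 - 287) = -8 + √(-372) = -8 + 2*I*√93)
a(1090, 1693) + (-880 - 253)² = (-8 + 2*I*√93) + (-880 - 253)² = (-8 + 2*I*√93) + (-1133)² = (-8 + 2*I*√93) + 1283689 = 1283681 + 2*I*√93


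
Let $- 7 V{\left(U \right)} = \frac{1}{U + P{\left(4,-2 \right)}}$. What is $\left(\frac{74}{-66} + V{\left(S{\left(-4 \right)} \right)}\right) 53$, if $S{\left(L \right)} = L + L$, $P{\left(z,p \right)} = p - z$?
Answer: $- \frac{190429}{3234} \approx -58.883$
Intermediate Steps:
$S{\left(L \right)} = 2 L$
$V{\left(U \right)} = - \frac{1}{7 \left(-6 + U\right)}$ ($V{\left(U \right)} = - \frac{1}{7 \left(U - 6\right)} = - \frac{1}{7 \left(-6 + U\right)}$)
$\left(\frac{74}{-66} + V{\left(S{\left(-4 \right)} \right)}\right) 53 = \left(\frac{74}{-66} - \frac{1}{-42 + 7 \cdot 2 \left(-4\right)}\right) 53 = \left(74 \left(- \frac{1}{66}\right) - \frac{1}{-42 + 7 \left(-8\right)}\right) 53 = \left(- \frac{37}{33} - \frac{1}{-42 - 56}\right) 53 = \left(- \frac{37}{33} - \frac{1}{-98}\right) 53 = \left(- \frac{37}{33} - - \frac{1}{98}\right) 53 = \left(- \frac{37}{33} + \frac{1}{98}\right) 53 = \left(- \frac{3593}{3234}\right) 53 = - \frac{190429}{3234}$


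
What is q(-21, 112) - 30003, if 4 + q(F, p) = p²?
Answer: -17463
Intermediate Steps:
q(F, p) = -4 + p²
q(-21, 112) - 30003 = (-4 + 112²) - 30003 = (-4 + 12544) - 30003 = 12540 - 30003 = -17463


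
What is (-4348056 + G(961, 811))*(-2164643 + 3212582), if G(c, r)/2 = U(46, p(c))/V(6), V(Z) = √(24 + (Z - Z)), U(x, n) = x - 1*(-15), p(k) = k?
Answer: -4556497456584 + 21308093*√6/2 ≈ -4.5565e+12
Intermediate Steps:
U(x, n) = 15 + x (U(x, n) = x + 15 = 15 + x)
V(Z) = 2*√6 (V(Z) = √(24 + 0) = √24 = 2*√6)
G(c, r) = 61*√6/6 (G(c, r) = 2*((15 + 46)/((2*√6))) = 2*(61*(√6/12)) = 2*(61*√6/12) = 61*√6/6)
(-4348056 + G(961, 811))*(-2164643 + 3212582) = (-4348056 + 61*√6/6)*(-2164643 + 3212582) = (-4348056 + 61*√6/6)*1047939 = -4556497456584 + 21308093*√6/2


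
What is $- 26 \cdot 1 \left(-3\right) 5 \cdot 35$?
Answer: $13650$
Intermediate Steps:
$- 26 \cdot 1 \left(-3\right) 5 \cdot 35 = - 26 \left(\left(-3\right) 5\right) 35 = \left(-26\right) \left(-15\right) 35 = 390 \cdot 35 = 13650$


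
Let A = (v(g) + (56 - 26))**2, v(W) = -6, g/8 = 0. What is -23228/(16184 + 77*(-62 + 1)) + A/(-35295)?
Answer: -275482924/135144555 ≈ -2.0384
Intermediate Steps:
g = 0 (g = 8*0 = 0)
A = 576 (A = (-6 + (56 - 26))**2 = (-6 + 30)**2 = 24**2 = 576)
-23228/(16184 + 77*(-62 + 1)) + A/(-35295) = -23228/(16184 + 77*(-62 + 1)) + 576/(-35295) = -23228/(16184 + 77*(-61)) + 576*(-1/35295) = -23228/(16184 - 4697) - 192/11765 = -23228/11487 - 192/11765 = -275482924/135144555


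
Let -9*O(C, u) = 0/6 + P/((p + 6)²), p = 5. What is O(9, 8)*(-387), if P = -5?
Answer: -215/121 ≈ -1.7769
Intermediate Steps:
O(C, u) = 5/1089 (O(C, u) = -(0/6 - 5/(5 + 6)²)/9 = -(0*(⅙) - 5/(11²))/9 = -(0 - 5/121)/9 = -⅑*(-5/121) = 5/1089)
O(9, 8)*(-387) = (5/1089)*(-387) = -215/121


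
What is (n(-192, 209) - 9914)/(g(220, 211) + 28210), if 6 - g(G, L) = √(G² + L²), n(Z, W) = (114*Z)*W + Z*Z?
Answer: -128316266672/796049735 - 4547642*√92921/796049735 ≈ -162.93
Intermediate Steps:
n(Z, W) = Z² + 114*W*Z (n(Z, W) = 114*W*Z + Z² = Z² + 114*W*Z)
g(G, L) = 6 - √(G² + L²)
(n(-192, 209) - 9914)/(g(220, 211) + 28210) = (-192*(-192 + 114*209) - 9914)/((6 - √(220² + 211²)) + 28210) = (-192*(-192 + 23826) - 9914)/((6 - √(48400 + 44521)) + 28210) = (-192*23634 - 9914)/((6 - √92921) + 28210) = (-4537728 - 9914)/(28216 - √92921) = -4547642/(28216 - √92921)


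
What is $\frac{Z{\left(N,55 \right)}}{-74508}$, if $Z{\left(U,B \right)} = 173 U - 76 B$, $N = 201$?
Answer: $- \frac{30593}{74508} \approx -0.4106$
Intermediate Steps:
$Z{\left(U,B \right)} = - 76 B + 173 U$
$\frac{Z{\left(N,55 \right)}}{-74508} = \frac{\left(-76\right) 55 + 173 \cdot 201}{-74508} = \left(-4180 + 34773\right) \left(- \frac{1}{74508}\right) = 30593 \left(- \frac{1}{74508}\right) = - \frac{30593}{74508}$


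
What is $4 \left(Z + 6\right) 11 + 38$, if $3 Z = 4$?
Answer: $\frac{1082}{3} \approx 360.67$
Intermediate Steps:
$Z = \frac{4}{3}$ ($Z = \frac{1}{3} \cdot 4 = \frac{4}{3} \approx 1.3333$)
$4 \left(Z + 6\right) 11 + 38 = 4 \left(\frac{4}{3} + 6\right) 11 + 38 = 4 \cdot \frac{22}{3} \cdot 11 + 38 = \frac{88}{3} \cdot 11 + 38 = \frac{968}{3} + 38 = \frac{1082}{3}$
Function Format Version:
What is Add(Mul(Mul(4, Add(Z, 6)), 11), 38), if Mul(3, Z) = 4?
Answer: Rational(1082, 3) ≈ 360.67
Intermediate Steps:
Z = Rational(4, 3) (Z = Mul(Rational(1, 3), 4) = Rational(4, 3) ≈ 1.3333)
Add(Mul(Mul(4, Add(Z, 6)), 11), 38) = Add(Mul(Mul(4, Add(Rational(4, 3), 6)), 11), 38) = Add(Mul(Mul(4, Rational(22, 3)), 11), 38) = Add(Mul(Rational(88, 3), 11), 38) = Add(Rational(968, 3), 38) = Rational(1082, 3)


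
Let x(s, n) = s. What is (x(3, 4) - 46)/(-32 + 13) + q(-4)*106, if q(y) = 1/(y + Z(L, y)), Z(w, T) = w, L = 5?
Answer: 2057/19 ≈ 108.26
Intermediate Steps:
q(y) = 1/(5 + y) (q(y) = 1/(y + 5) = 1/(5 + y))
(x(3, 4) - 46)/(-32 + 13) + q(-4)*106 = (3 - 46)/(-32 + 13) + 106/(5 - 4) = -43/(-19) + 106/1 = -43*(-1/19) + 1*106 = 43/19 + 106 = 2057/19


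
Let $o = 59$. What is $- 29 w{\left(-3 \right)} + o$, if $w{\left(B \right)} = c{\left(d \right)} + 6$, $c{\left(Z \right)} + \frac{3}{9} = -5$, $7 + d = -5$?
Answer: $\frac{119}{3} \approx 39.667$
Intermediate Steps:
$d = -12$ ($d = -7 - 5 = -12$)
$c{\left(Z \right)} = - \frac{16}{3}$ ($c{\left(Z \right)} = - \frac{1}{3} - 5 = - \frac{16}{3}$)
$w{\left(B \right)} = \frac{2}{3}$ ($w{\left(B \right)} = - \frac{16}{3} + 6 = \frac{2}{3}$)
$- 29 w{\left(-3 \right)} + o = \left(-29\right) \frac{2}{3} + 59 = - \frac{58}{3} + 59 = \frac{119}{3}$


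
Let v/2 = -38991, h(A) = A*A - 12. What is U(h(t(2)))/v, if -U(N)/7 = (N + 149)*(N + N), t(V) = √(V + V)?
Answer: -2632/12997 ≈ -0.20251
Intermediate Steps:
t(V) = √2*√V (t(V) = √(2*V) = √2*√V)
h(A) = -12 + A² (h(A) = A² - 12 = -12 + A²)
v = -77982 (v = 2*(-38991) = -77982)
U(N) = -14*N*(149 + N) (U(N) = -7*(N + 149)*(N + N) = -7*(149 + N)*2*N = -14*N*(149 + N))
U(h(t(2)))/v = -14*(-12 + (√2*√2)²)*(149 + (-12 + (√2*√2)²))/(-77982) = -14*(-12 + 2²)*(149 + (-12 + 2²))*(-1/77982) = -14*(-12 + 4)*(149 + (-12 + 4))*(-1/77982) = -14*(-8)*(149 - 8)*(-1/77982) = -14*(-8)*141*(-1/77982) = 15792*(-1/77982) = -2632/12997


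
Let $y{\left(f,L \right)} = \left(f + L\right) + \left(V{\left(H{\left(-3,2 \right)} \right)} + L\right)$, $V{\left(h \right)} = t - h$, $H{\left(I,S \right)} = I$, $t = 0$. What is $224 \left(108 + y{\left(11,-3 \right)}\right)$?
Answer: $25984$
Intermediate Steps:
$V{\left(h \right)} = - h$ ($V{\left(h \right)} = 0 - h = - h$)
$y{\left(f,L \right)} = 3 + f + 2 L$ ($y{\left(f,L \right)} = \left(f + L\right) + \left(\left(-1\right) \left(-3\right) + L\right) = \left(L + f\right) + \left(3 + L\right) = 3 + f + 2 L$)
$224 \left(108 + y{\left(11,-3 \right)}\right) = 224 \left(108 + \left(3 + 11 + 2 \left(-3\right)\right)\right) = 224 \left(108 + \left(3 + 11 - 6\right)\right) = 224 \left(108 + 8\right) = 224 \cdot 116 = 25984$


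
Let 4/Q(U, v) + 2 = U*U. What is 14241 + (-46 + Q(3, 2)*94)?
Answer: 99741/7 ≈ 14249.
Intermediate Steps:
Q(U, v) = 4/(-2 + U**2) (Q(U, v) = 4/(-2 + U*U) = 4/(-2 + U**2))
14241 + (-46 + Q(3, 2)*94) = 14241 + (-46 + (4/(-2 + 3**2))*94) = 14241 + (-46 + (4/(-2 + 9))*94) = 14241 + (-46 + (4/7)*94) = 14241 + (-46 + 376/7) = 14241 + 54/7 = 99741/7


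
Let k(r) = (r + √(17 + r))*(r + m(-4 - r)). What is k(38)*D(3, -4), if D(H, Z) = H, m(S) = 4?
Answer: 4788 + 126*√55 ≈ 5722.4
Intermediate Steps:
k(r) = (4 + r)*(r + √(17 + r)) (k(r) = (r + √(17 + r))*(r + 4) = (r + √(17 + r))*(4 + r) = (4 + r)*(r + √(17 + r)))
k(38)*D(3, -4) = (38² + 4*38 + 4*√(17 + 38) + 38*√(17 + 38))*3 = (1444 + 152 + 4*√55 + 38*√55)*3 = (1596 + 42*√55)*3 = 4788 + 126*√55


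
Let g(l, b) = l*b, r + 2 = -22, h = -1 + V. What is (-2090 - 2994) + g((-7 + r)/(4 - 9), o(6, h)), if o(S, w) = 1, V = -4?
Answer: -25389/5 ≈ -5077.8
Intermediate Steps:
h = -5 (h = -1 - 4 = -5)
r = -24 (r = -2 - 22 = -24)
g(l, b) = b*l
(-2090 - 2994) + g((-7 + r)/(4 - 9), o(6, h)) = (-2090 - 2994) + 1*((-7 - 24)/(4 - 9)) = -5084 + 1*(-31/(-5)) = -5084 + 1*(-31*(-⅕)) = -5084 + 1*(31/5) = -5084 + 31/5 = -25389/5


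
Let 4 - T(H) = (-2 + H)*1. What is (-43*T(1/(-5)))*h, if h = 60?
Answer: -15996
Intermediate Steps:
T(H) = 6 - H (T(H) = 4 - (-2 + H) = 4 + (2 - H) = 6 - H)
(-43*T(1/(-5)))*h = -43*(6 - 1/(-5))*60 = -43*(6 - (-1)/5)*60 = -43*(6 - 1*(-1/5))*60 = -43*(6 + 1/5)*60 = -43*31/5*60 = -1333/5*60 = -15996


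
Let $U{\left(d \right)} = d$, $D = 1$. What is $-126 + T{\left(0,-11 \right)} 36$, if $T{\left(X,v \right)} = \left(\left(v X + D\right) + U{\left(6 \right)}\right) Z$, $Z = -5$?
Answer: $-1386$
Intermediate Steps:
$T{\left(X,v \right)} = -35 - 5 X v$ ($T{\left(X,v \right)} = \left(\left(v X + 1\right) + 6\right) \left(-5\right) = \left(\left(X v + 1\right) + 6\right) \left(-5\right) = \left(\left(1 + X v\right) + 6\right) \left(-5\right) = \left(7 + X v\right) \left(-5\right) = -35 - 5 X v$)
$-126 + T{\left(0,-11 \right)} 36 = -126 + \left(-35 - 0 \left(-11\right)\right) 36 = -126 + \left(-35 + 0\right) 36 = -126 - 1260 = -1386$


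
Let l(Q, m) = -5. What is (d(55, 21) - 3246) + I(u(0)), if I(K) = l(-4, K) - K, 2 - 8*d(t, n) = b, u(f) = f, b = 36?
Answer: -13021/4 ≈ -3255.3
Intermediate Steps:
d(t, n) = -17/4 (d(t, n) = ¼ - ⅛*36 = ¼ - 9/2 = -17/4)
I(K) = -5 - K
(d(55, 21) - 3246) + I(u(0)) = (-17/4 - 3246) + (-5 - 1*0) = -13001/4 + (-5 + 0) = -13001/4 - 5 = -13021/4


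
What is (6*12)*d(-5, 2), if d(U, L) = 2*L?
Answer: 288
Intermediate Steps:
(6*12)*d(-5, 2) = (6*12)*(2*2) = 72*4 = 288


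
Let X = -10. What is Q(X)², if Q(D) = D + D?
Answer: 400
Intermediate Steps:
Q(D) = 2*D
Q(X)² = (2*(-10))² = (-20)² = 400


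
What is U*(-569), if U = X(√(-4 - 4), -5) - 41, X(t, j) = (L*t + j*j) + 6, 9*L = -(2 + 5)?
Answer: 5690 + 7966*I*√2/9 ≈ 5690.0 + 1251.7*I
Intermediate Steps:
L = -7/9 (L = (-(2 + 5))/9 = (-1*7)/9 = (⅑)*(-7) = -7/9 ≈ -0.77778)
X(t, j) = 6 + j² - 7*t/9 (X(t, j) = (-7*t/9 + j*j) + 6 = (-7*t/9 + j²) + 6 = (j² - 7*t/9) + 6 = 6 + j² - 7*t/9)
U = -10 - 14*I*√2/9 (U = (6 + (-5)² - 7*√(-4 - 4)/9) - 41 = (6 + 25 - 14*I*√2/9) - 41 = (31 - 14*I*√2/9) - 41 = -10 - 14*I*√2/9 ≈ -10.0 - 2.1999*I)
U*(-569) = (-10 - 14*I*√2/9)*(-569) = 5690 + 7966*I*√2/9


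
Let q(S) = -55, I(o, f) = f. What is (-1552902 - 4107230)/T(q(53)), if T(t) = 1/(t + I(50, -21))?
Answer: 430170032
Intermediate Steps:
T(t) = 1/(-21 + t) (T(t) = 1/(t - 21) = 1/(-21 + t))
(-1552902 - 4107230)/T(q(53)) = (-1552902 - 4107230)/(1/(-21 - 55)) = -5660132/(1/(-76)) = -5660132/(-1/76) = -5660132*(-76) = 430170032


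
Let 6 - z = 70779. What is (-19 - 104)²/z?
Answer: -5043/23591 ≈ -0.21377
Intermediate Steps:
z = -70773 (z = 6 - 1*70779 = 6 - 70779 = -70773)
(-19 - 104)²/z = (-19 - 104)²/(-70773) = (-123)²*(-1/70773) = 15129*(-1/70773) = -5043/23591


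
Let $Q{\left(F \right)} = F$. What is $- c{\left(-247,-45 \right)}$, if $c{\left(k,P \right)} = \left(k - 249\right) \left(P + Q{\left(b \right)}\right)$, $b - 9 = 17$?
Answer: $-9424$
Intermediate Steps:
$b = 26$ ($b = 9 + 17 = 26$)
$c{\left(k,P \right)} = \left(-249 + k\right) \left(26 + P\right)$ ($c{\left(k,P \right)} = \left(k - 249\right) \left(P + 26\right) = \left(-249 + k\right) \left(26 + P\right)$)
$- c{\left(-247,-45 \right)} = - (-6474 - -11205 + 26 \left(-247\right) - -11115) = - (-6474 + 11205 - 6422 + 11115) = \left(-1\right) 9424 = -9424$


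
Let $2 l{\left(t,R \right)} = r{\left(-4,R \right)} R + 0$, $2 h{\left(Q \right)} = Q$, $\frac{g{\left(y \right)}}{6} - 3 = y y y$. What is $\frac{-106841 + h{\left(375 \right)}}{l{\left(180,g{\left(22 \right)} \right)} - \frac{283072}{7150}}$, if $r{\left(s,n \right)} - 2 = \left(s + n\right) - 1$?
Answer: $- \frac{762572525}{14599531513778} \approx -5.2233 \cdot 10^{-5}$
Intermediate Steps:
$g{\left(y \right)} = 18 + 6 y^{3}$ ($g{\left(y \right)} = 18 + 6 y y y = 18 + 6 y^{2} y = 18 + 6 y^{3}$)
$r{\left(s,n \right)} = 1 + n + s$ ($r{\left(s,n \right)} = 2 - \left(1 - n - s\right) = 2 + \left(-1 + n + s\right) = 1 + n + s$)
$h{\left(Q \right)} = \frac{Q}{2}$
$l{\left(t,R \right)} = \frac{R \left(-3 + R\right)}{2}$ ($l{\left(t,R \right)} = \frac{\left(1 + R - 4\right) R + 0}{2} = \frac{\left(-3 + R\right) R + 0}{2} = \frac{R \left(-3 + R\right) + 0}{2} = \frac{R \left(-3 + R\right)}{2}$)
$\frac{-106841 + h{\left(375 \right)}}{l{\left(180,g{\left(22 \right)} \right)} - \frac{283072}{7150}} = \frac{-106841 + \frac{1}{2} \cdot 375}{\frac{\left(18 + 6 \cdot 22^{3}\right) \left(-3 + \left(18 + 6 \cdot 22^{3}\right)\right)}{2} - \frac{283072}{7150}} = \frac{-106841 + \frac{375}{2}}{\frac{\left(18 + 6 \cdot 10648\right) \left(-3 + \left(18 + 6 \cdot 10648\right)\right)}{2} - \frac{141536}{3575}} = - \frac{213307}{2 \left(\frac{\left(18 + 63888\right) \left(-3 + \left(18 + 63888\right)\right)}{2} - \frac{141536}{3575}\right)} = - \frac{213307}{2 \left(\frac{1}{2} \cdot 63906 \left(-3 + 63906\right) - \frac{141536}{3575}\right)} = - \frac{213307}{2 \left(\frac{1}{2} \cdot 63906 \cdot 63903 - \frac{141536}{3575}\right)} = - \frac{213307}{2 \left(2041892559 - \frac{141536}{3575}\right)} = - \frac{213307}{2 \cdot \frac{7299765756889}{3575}} = \left(- \frac{213307}{2}\right) \frac{3575}{7299765756889} = - \frac{762572525}{14599531513778}$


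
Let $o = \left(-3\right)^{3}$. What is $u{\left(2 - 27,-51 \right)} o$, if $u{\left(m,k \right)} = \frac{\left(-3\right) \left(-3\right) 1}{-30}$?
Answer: $\frac{81}{10} \approx 8.1$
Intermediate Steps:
$u{\left(m,k \right)} = - \frac{3}{10}$ ($u{\left(m,k \right)} = 9 \cdot 1 \left(- \frac{1}{30}\right) = 9 \left(- \frac{1}{30}\right) = - \frac{3}{10}$)
$o = -27$
$u{\left(2 - 27,-51 \right)} o = \left(- \frac{3}{10}\right) \left(-27\right) = \frac{81}{10}$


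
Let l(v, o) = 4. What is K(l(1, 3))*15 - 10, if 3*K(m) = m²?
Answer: 70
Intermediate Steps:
K(m) = m²/3
K(l(1, 3))*15 - 10 = ((⅓)*4²)*15 - 10 = ((⅓)*16)*15 - 10 = (16/3)*15 - 10 = 80 - 10 = 70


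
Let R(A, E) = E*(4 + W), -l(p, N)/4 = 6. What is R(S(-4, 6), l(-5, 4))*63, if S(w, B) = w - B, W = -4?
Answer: 0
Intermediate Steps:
l(p, N) = -24 (l(p, N) = -4*6 = -24)
R(A, E) = 0 (R(A, E) = E*(4 - 4) = E*0 = 0)
R(S(-4, 6), l(-5, 4))*63 = 0*63 = 0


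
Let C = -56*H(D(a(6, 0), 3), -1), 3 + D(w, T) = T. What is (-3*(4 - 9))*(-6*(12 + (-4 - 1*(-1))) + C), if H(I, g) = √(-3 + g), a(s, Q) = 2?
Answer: -810 - 1680*I ≈ -810.0 - 1680.0*I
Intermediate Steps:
D(w, T) = -3 + T
C = -112*I (C = -56*√(-3 - 1) = -112*I ≈ -112.0*I)
(-3*(4 - 9))*(-6*(12 + (-4 - 1*(-1))) + C) = (-3*(4 - 9))*(-6*(12 + (-4 - 1*(-1))) - 112*I) = (-3*(-5))*(-6*(12 + (-4 + 1)) - 112*I) = 15*(-6*(12 - 3) - 112*I) = 15*(-6*9 - 112*I) = 15*(-54 - 112*I) = -810 - 1680*I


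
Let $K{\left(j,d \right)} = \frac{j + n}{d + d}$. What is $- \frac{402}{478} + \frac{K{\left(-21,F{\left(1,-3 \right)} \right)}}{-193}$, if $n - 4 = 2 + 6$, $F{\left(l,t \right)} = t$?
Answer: $- \frac{78303}{92254} \approx -0.84878$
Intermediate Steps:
$n = 12$ ($n = 4 + \left(2 + 6\right) = 4 + 8 = 12$)
$K{\left(j,d \right)} = \frac{12 + j}{2 d}$ ($K{\left(j,d \right)} = \frac{j + 12}{d + d} = \frac{12 + j}{2 d}$)
$- \frac{402}{478} + \frac{K{\left(-21,F{\left(1,-3 \right)} \right)}}{-193} = - \frac{402}{478} + \frac{\frac{1}{2} \frac{1}{-3} \left(12 - 21\right)}{-193} = \left(-402\right) \frac{1}{478} + \frac{1}{2} \left(- \frac{1}{3}\right) \left(-9\right) \left(- \frac{1}{193}\right) = - \frac{201}{239} + \frac{3}{2} \left(- \frac{1}{193}\right) = - \frac{201}{239} - \frac{3}{386} = - \frac{78303}{92254}$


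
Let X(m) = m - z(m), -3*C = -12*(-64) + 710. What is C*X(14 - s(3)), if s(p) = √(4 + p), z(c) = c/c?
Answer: -19214/3 + 1478*√7/3 ≈ -5101.2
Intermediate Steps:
z(c) = 1
C = -1478/3 (C = -(-12*(-64) + 710)/3 = -(768 + 710)/3 = -⅓*1478 = -1478/3 ≈ -492.67)
X(m) = -1 + m (X(m) = m - 1*1 = m - 1 = -1 + m)
C*X(14 - s(3)) = -1478*(-1 + (14 - √(4 + 3)))/3 = -1478*(-1 + (14 - √7))/3 = -1478*(13 - √7)/3 = -19214/3 + 1478*√7/3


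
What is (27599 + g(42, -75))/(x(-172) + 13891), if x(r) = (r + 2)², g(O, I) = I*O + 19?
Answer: 24468/42791 ≈ 0.57180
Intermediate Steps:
g(O, I) = 19 + I*O
x(r) = (2 + r)²
(27599 + g(42, -75))/(x(-172) + 13891) = (27599 + (19 - 75*42))/((2 - 172)² + 13891) = (27599 + (19 - 3150))/((-170)² + 13891) = (27599 - 3131)/(28900 + 13891) = 24468/42791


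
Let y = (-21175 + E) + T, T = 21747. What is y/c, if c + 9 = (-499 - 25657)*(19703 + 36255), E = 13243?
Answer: -13815/1463637457 ≈ -9.4388e-6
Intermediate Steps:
y = 13815 (y = (-21175 + 13243) + 21747 = -7932 + 21747 = 13815)
c = -1463637457 (c = -9 + (-499 - 25657)*(19703 + 36255) = -9 - 26156*55958 = -9 - 1463637448 = -1463637457)
y/c = 13815/(-1463637457) = 13815*(-1/1463637457) = -13815/1463637457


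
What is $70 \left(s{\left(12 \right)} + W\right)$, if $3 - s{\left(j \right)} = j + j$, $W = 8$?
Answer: $-910$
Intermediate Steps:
$s{\left(j \right)} = 3 - 2 j$ ($s{\left(j \right)} = 3 - \left(j + j\right) = 3 - 2 j$)
$70 \left(s{\left(12 \right)} + W\right) = 70 \left(\left(3 - 24\right) + 8\right) = 70 \left(-21 + 8\right) = 70 \left(-13\right) = -910$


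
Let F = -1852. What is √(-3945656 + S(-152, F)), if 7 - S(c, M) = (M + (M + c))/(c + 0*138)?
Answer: 3*I*√158265383/19 ≈ 1986.4*I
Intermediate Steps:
S(c, M) = 7 - (c + 2*M)/c (S(c, M) = 7 - (M + (M + c))/(c + 0*138) = 7 - (c + 2*M)/(c + 0) = 7 - (c + 2*M)/c)
√(-3945656 + S(-152, F)) = √(-3945656 + (6 - 2*(-1852)/(-152))) = √(-3945656 + (6 - 2*(-1852)*(-1/152))) = √(-3945656 + (6 - 463/19)) = √(-3945656 - 349/19) = √(-74967813/19) = 3*I*√158265383/19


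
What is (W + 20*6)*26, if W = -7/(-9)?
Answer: 28262/9 ≈ 3140.2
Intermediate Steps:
W = 7/9 (W = -7*(-1/9) = 7/9 ≈ 0.77778)
(W + 20*6)*26 = (7/9 + 20*6)*26 = (7/9 + 120)*26 = (1087/9)*26 = 28262/9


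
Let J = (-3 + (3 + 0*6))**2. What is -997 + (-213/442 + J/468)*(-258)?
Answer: -192860/221 ≈ -872.67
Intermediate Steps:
J = 0 (J = (-3 + (3 + 0))**2 = (-3 + 3)**2 = 0**2 = 0)
-997 + (-213/442 + J/468)*(-258) = -997 + (-213/442 + 0/468)*(-258) = -997 + (-213*1/442 + 0*(1/468))*(-258) = -997 + (-213/442 + 0)*(-258) = -997 - 213/442*(-258) = -997 + 27477/221 = -192860/221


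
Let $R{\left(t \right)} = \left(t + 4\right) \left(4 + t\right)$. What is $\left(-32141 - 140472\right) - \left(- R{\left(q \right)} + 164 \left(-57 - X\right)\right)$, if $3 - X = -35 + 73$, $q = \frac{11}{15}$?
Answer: $- \frac{38021084}{225} \approx -1.6898 \cdot 10^{5}$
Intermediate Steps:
$q = \frac{11}{15}$ ($q = 11 \cdot \frac{1}{15} = \frac{11}{15} \approx 0.73333$)
$X = -35$ ($X = 3 - \left(-35 + 73\right) = 3 - 38 = -35$)
$R{\left(t \right)} = \left(4 + t\right)^{2}$ ($R{\left(t \right)} = \left(4 + t\right) \left(4 + t\right) = \left(4 + t\right)^{2}$)
$\left(-32141 - 140472\right) - \left(- R{\left(q \right)} + 164 \left(-57 - X\right)\right) = \left(-32141 - 140472\right) + \left(\left(4 + \frac{11}{15}\right)^{2} - 164 \left(-57 - -35\right)\right) = -172613 - \left(- \frac{5041}{225} + 164 \left(-57 + 35\right)\right) = -172613 + \left(\frac{5041}{225} - -3608\right) = -172613 + \left(\frac{5041}{225} + 3608\right) = -172613 + \frac{816841}{225} = - \frac{38021084}{225}$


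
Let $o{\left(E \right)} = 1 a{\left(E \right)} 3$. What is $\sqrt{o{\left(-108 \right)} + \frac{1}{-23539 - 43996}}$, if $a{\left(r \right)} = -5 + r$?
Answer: $\frac{i \sqrt{1546171007810}}{67535} \approx 18.412 i$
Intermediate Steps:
$o{\left(E \right)} = -15 + 3 E$ ($o{\left(E \right)} = 1 \left(-5 + E\right) 3 = \left(-5 + E\right) 3 = -15 + 3 E$)
$\sqrt{o{\left(-108 \right)} + \frac{1}{-23539 - 43996}} = \sqrt{\left(-15 + 3 \left(-108\right)\right) + \frac{1}{-23539 - 43996}} = \sqrt{\left(-15 - 324\right) + \frac{1}{-67535}} = \sqrt{-339 - \frac{1}{67535}} = \sqrt{- \frac{22894366}{67535}} = \frac{i \sqrt{1546171007810}}{67535}$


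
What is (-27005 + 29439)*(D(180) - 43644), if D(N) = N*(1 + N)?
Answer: -26929776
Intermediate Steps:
(-27005 + 29439)*(D(180) - 43644) = (-27005 + 29439)*(180*(1 + 180) - 43644) = 2434*(180*181 - 43644) = 2434*(32580 - 43644) = 2434*(-11064) = -26929776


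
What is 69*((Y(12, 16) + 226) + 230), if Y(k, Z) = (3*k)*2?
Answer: 36432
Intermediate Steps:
Y(k, Z) = 6*k
69*((Y(12, 16) + 226) + 230) = 69*((6*12 + 226) + 230) = 69*((72 + 226) + 230) = 69*(298 + 230) = 69*528 = 36432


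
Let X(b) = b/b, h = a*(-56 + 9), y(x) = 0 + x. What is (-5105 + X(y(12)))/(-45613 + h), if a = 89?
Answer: 1276/12449 ≈ 0.10250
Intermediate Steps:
y(x) = x
h = -4183 (h = 89*(-56 + 9) = 89*(-47) = -4183)
X(b) = 1
(-5105 + X(y(12)))/(-45613 + h) = (-5105 + 1)/(-45613 - 4183) = -5104/(-49796) = -5104*(-1/49796) = 1276/12449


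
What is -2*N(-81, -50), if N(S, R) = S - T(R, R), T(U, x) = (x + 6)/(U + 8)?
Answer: 3446/21 ≈ 164.10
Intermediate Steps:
T(U, x) = (6 + x)/(8 + U)
N(S, R) = S - (6 + R)/(8 + R)
-2*N(-81, -50) = -2*(-6 - 1*(-50) - 81*(8 - 50))/(8 - 50) = -2*(-6 + 50 - 81*(-42))/(-42) = -(-1)*(-6 + 50 + 3402)/21 = -(-1)*3446/21 = -2*(-1723/21) = 3446/21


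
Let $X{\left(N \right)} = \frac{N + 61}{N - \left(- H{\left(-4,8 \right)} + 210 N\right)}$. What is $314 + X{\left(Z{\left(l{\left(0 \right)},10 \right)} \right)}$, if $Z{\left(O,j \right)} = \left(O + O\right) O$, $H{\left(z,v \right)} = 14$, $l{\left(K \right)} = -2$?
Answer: $\frac{520543}{1658} \approx 313.96$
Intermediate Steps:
$Z{\left(O,j \right)} = 2 O^{2}$ ($Z{\left(O,j \right)} = 2 O O = 2 O^{2}$)
$X{\left(N \right)} = \frac{61 + N}{14 - 209 N}$ ($X{\left(N \right)} = \frac{N + 61}{N - \left(-14 + 210 N\right)} = \frac{61 + N}{N - \left(-14 + 210 N\right)} = \frac{61 + N}{14 - 209 N}$)
$314 + X{\left(Z{\left(l{\left(0 \right)},10 \right)} \right)} = 314 + \frac{-61 - 2 \left(-2\right)^{2}}{-14 + 209 \cdot 2 \left(-2\right)^{2}} = 314 + \frac{-61 - 2 \cdot 4}{-14 + 209 \cdot 2 \cdot 4} = 314 + \frac{-61 - 8}{-14 + 209 \cdot 8} = 314 + \frac{-61 - 8}{-14 + 1672} = 314 + \frac{1}{1658} \left(-69\right) = 314 - \frac{69}{1658} = \frac{520543}{1658}$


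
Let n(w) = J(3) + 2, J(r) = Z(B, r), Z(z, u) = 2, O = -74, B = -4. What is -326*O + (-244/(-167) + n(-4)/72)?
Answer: 72521303/3006 ≈ 24126.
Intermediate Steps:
J(r) = 2
n(w) = 4 (n(w) = 2 + 2 = 4)
-326*O + (-244/(-167) + n(-4)/72) = -326*(-74) + (-244/(-167) + 4/72) = 24124 + (-244*(-1/167) + 4*(1/72)) = 24124 + (244/167 + 1/18) = 24124 + 4559/3006 = 72521303/3006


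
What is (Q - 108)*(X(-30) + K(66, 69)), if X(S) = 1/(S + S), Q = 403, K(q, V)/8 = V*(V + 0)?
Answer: 134831461/12 ≈ 1.1236e+7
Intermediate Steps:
K(q, V) = 8*V² (K(q, V) = 8*(V*(V + 0)) = 8*(V*V) = 8*V²)
X(S) = 1/(2*S)
(Q - 108)*(X(-30) + K(66, 69)) = (403 - 108)*((½)/(-30) + 8*69²) = 295*((½)*(-1/30) + 8*4761) = 295*(-1/60 + 38088) = 295*(2285279/60) = 134831461/12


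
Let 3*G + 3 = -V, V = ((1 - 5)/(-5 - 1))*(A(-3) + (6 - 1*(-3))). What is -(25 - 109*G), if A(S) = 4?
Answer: -4040/9 ≈ -448.89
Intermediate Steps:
V = 26/3 (V = ((1 - 5)/(-5 - 1))*(4 + (6 - 1*(-3))) = (-4/(-6))*(4 + (6 + 3)) = (-4*(-⅙))*(4 + 9) = (⅔)*13 = 26/3 ≈ 8.6667)
G = -35/9 (G = -1 + (-1*26/3)/3 = -1 + (⅓)*(-26/3) = -1 - 26/9 = -35/9 ≈ -3.8889)
-(25 - 109*G) = -(25 - 109*(-35/9)) = -(25 + 3815/9) = -1*4040/9 = -4040/9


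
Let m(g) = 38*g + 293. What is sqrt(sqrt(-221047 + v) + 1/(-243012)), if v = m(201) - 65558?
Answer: sqrt(-60753 + 14763708036*I*sqrt(278674))/121506 ≈ 16.246 + 16.246*I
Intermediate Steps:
m(g) = 293 + 38*g
v = -57627 (v = (293 + 38*201) - 65558 = (293 + 7638) - 65558 = 7931 - 65558 = -57627)
sqrt(sqrt(-221047 + v) + 1/(-243012)) = sqrt(sqrt(-221047 - 57627) + 1/(-243012)) = sqrt(sqrt(-278674) - 1/243012) = sqrt(I*sqrt(278674) - 1/243012) = sqrt(-1/243012 + I*sqrt(278674))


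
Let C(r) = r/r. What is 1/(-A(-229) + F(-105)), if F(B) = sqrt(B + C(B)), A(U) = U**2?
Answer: -52441/2750058585 - 2*I*sqrt(26)/2750058585 ≈ -1.9069e-5 - 3.7083e-9*I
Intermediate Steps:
C(r) = 1
F(B) = sqrt(1 + B) (F(B) = sqrt(B + 1) = sqrt(1 + B))
1/(-A(-229) + F(-105)) = 1/(-1*(-229)**2 + sqrt(1 - 105)) = 1/(-1*52441 + sqrt(-104)) = 1/(-52441 + 2*I*sqrt(26))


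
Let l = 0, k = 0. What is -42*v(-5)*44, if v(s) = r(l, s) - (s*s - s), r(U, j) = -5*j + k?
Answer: 9240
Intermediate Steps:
r(U, j) = -5*j (r(U, j) = -5*j + 0 = -5*j)
v(s) = -s² - 4*s (v(s) = -5*s - (s*s - s) = -5*s - (s² - s) = -5*s + (s - s²) = -s² - 4*s)
-42*v(-5)*44 = -(-210)*(-4 - 1*(-5))*44 = -(-210)*(-4 + 5)*44 = -(-210)*44 = -42*(-5)*44 = 210*44 = 9240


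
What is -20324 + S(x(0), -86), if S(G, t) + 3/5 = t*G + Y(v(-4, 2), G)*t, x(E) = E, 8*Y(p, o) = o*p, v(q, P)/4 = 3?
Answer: -101623/5 ≈ -20325.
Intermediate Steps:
v(q, P) = 12 (v(q, P) = 4*3 = 12)
Y(p, o) = o*p/8 (Y(p, o) = (o*p)/8 = o*p/8)
S(G, t) = -⅗ + 5*G*t/2 (S(G, t) = -⅗ + (t*G + ((⅛)*G*12)*t) = -⅗ + (G*t + (3*G/2)*t) = -⅗ + (G*t + 3*G*t/2) = -⅗ + 5*G*t/2)
-20324 + S(x(0), -86) = -20324 + (-⅗ + (5/2)*0*(-86)) = -20324 + (-⅗ + 0) = -20324 - ⅗ = -101623/5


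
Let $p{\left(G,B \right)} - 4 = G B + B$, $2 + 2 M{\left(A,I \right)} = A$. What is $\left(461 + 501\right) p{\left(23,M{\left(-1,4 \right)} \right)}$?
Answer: $-30784$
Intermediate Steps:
$M{\left(A,I \right)} = -1 + \frac{A}{2}$
$p{\left(G,B \right)} = 4 + B + B G$ ($p{\left(G,B \right)} = 4 + \left(G B + B\right) = 4 + \left(B G + B\right) = 4 + \left(B + B G\right) = 4 + B + B G$)
$\left(461 + 501\right) p{\left(23,M{\left(-1,4 \right)} \right)} = \left(461 + 501\right) \left(4 + \left(-1 + \frac{1}{2} \left(-1\right)\right) + \left(-1 + \frac{1}{2} \left(-1\right)\right) 23\right) = 962 \left(4 - \frac{3}{2} + \left(-1 - \frac{1}{2}\right) 23\right) = 962 \left(4 - \frac{3}{2} - \frac{69}{2}\right) = 962 \left(-32\right) = -30784$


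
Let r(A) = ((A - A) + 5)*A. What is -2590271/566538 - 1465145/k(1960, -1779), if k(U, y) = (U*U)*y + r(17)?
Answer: -75326027086993/16475904584202 ≈ -4.5719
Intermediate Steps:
r(A) = 5*A (r(A) = (0 + 5)*A = 5*A)
k(U, y) = 85 + y*U² (k(U, y) = (U*U)*y + 5*17 = U²*y + 85 = y*U² + 85 = 85 + y*U²)
-2590271/566538 - 1465145/k(1960, -1779) = -2590271/566538 - 1465145/(85 - 1779*1960²) = -2590271*1/566538 - 1465145/(85 - 1779*3841600) = -2590271/566538 - 1465145/(85 - 6834206400) = -2590271/566538 - 1465145/(-6834206315) = -2590271/566538 - 1465145*(-1/6834206315) = -2590271/566538 + 293029/1366841263 = -75326027086993/16475904584202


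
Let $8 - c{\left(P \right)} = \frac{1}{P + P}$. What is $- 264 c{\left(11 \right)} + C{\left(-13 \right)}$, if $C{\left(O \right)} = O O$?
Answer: $-1931$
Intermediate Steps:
$C{\left(O \right)} = O^{2}$
$c{\left(P \right)} = 8 - \frac{1}{2 P}$ ($c{\left(P \right)} = 8 - \frac{1}{P + P} = 8 - \frac{1}{2 P}$)
$- 264 c{\left(11 \right)} + C{\left(-13 \right)} = - 264 \left(8 - \frac{1}{2 \cdot 11}\right) + \left(-13\right)^{2} = - 264 \left(8 - \frac{1}{22}\right) + 169 = \left(-264\right) \frac{175}{22} + 169 = -2100 + 169 = -1931$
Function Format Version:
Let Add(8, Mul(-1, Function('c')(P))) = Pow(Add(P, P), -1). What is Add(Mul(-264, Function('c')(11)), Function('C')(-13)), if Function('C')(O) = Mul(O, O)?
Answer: -1931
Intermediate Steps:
Function('C')(O) = Pow(O, 2)
Function('c')(P) = Add(8, Mul(Rational(-1, 2), Pow(P, -1))) (Function('c')(P) = Add(8, Mul(-1, Pow(Add(P, P), -1))) = Add(8, Mul(-1, Pow(Mul(2, P), -1))) = Add(8, Mul(-1, Mul(Rational(1, 2), Pow(P, -1)))) = Add(8, Mul(Rational(-1, 2), Pow(P, -1))))
Add(Mul(-264, Function('c')(11)), Function('C')(-13)) = Add(Mul(-264, Add(8, Mul(Rational(-1, 2), Pow(11, -1)))), Pow(-13, 2)) = Add(Mul(-264, Add(8, Mul(Rational(-1, 2), Rational(1, 11)))), 169) = Add(Mul(-264, Add(8, Rational(-1, 22))), 169) = Add(Mul(-264, Rational(175, 22)), 169) = Add(-2100, 169) = -1931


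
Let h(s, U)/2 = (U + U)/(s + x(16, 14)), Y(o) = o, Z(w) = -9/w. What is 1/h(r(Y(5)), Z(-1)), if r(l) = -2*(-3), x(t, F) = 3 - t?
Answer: -7/36 ≈ -0.19444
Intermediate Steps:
r(l) = 6
h(s, U) = 4*U/(-13 + s) (h(s, U) = 2*((U + U)/(s + (3 - 1*16))) = 2*((2*U)/(s + (3 - 16))) = 2*((2*U)/(s - 13)) = 2*((2*U)/(-13 + s)) = 2*(2*U/(-13 + s)) = 4*U/(-13 + s))
1/h(r(Y(5)), Z(-1)) = 1/(4*(-9/(-1))/(-13 + 6)) = 1/(4*(-9*(-1))/(-7)) = 1/(4*9*(-⅐)) = 1/(-36/7) = -7/36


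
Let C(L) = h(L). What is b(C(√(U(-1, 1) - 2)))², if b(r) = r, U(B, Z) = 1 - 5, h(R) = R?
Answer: -6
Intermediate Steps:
U(B, Z) = -4
C(L) = L
b(C(√(U(-1, 1) - 2)))² = (√(-4 - 2))² = (√(-6))² = (I*√6)² = -6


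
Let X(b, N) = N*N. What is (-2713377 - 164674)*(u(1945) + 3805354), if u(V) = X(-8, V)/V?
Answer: -10957600694249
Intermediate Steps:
X(b, N) = N²
u(V) = V (u(V) = V²/V = V)
(-2713377 - 164674)*(u(1945) + 3805354) = (-2713377 - 164674)*(1945 + 3805354) = -2878051*3807299 = -10957600694249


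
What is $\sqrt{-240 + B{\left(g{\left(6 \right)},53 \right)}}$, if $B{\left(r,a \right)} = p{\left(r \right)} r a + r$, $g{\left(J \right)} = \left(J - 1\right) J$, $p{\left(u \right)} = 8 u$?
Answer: $\sqrt{381390} \approx 617.57$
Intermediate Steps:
$g{\left(J \right)} = J \left(-1 + J\right)$ ($g{\left(J \right)} = \left(-1 + J\right) J = J \left(-1 + J\right)$)
$B{\left(r,a \right)} = r + 8 a r^{2}$ ($B{\left(r,a \right)} = 8 r r a + r = 8 r^{2} a + r = 8 a r^{2} + r = r + 8 a r^{2}$)
$\sqrt{-240 + B{\left(g{\left(6 \right)},53 \right)}} = \sqrt{-240 + 6 \left(-1 + 6\right) \left(1 + 8 \cdot 53 \cdot 6 \left(-1 + 6\right)\right)} = \sqrt{-240 + 6 \cdot 5 \left(1 + 8 \cdot 53 \cdot 6 \cdot 5\right)} = \sqrt{-240 + 30 \left(1 + 8 \cdot 53 \cdot 30\right)} = \sqrt{-240 + 30 \left(1 + 12720\right)} = \sqrt{-240 + 30 \cdot 12721} = \sqrt{-240 + 381630} = \sqrt{381390}$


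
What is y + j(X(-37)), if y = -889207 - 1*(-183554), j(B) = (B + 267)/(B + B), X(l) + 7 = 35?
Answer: -39516273/56 ≈ -7.0565e+5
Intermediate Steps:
X(l) = 28 (X(l) = -7 + 35 = 28)
j(B) = (267 + B)/(2*B) (j(B) = (267 + B)/((2*B)) = (267 + B)*(1/(2*B)) = (267 + B)/(2*B))
y = -705653 (y = -889207 + 183554 = -705653)
y + j(X(-37)) = -705653 + (½)*(267 + 28)/28 = -705653 + (½)*(1/28)*295 = -705653 + 295/56 = -39516273/56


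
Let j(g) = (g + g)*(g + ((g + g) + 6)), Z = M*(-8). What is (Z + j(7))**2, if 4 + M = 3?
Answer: 148996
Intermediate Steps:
M = -1 (M = -4 + 3 = -1)
Z = 8 (Z = -1*(-8) = 8)
j(g) = 2*g*(6 + 3*g) (j(g) = (2*g)*(g + (2*g + 6)) = (2*g)*(g + (6 + 2*g)) = (2*g)*(6 + 3*g) = 2*g*(6 + 3*g))
(Z + j(7))**2 = (8 + 6*7*(2 + 7))**2 = (8 + 6*7*9)**2 = (8 + 378)**2 = 386**2 = 148996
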